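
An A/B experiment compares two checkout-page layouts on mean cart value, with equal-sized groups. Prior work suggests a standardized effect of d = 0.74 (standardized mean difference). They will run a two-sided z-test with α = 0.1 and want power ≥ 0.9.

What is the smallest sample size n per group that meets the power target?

n = 32 per group

For power 0.9 need Φ(δ − z_{0.05}) = 0.9, so δ = z_{0.05} + z_{0.10} = 1.645 + 1.282 = 2.926.
(The Φ(−δ − z_{α/2}) term is vanishingly small for δ > 0 and is dropped in the standard sample-size formula.)
δ = d·√(n/2) ⇒ n = 2(δ/d)² = 2 × (2.926 / 0.74)² = 31.28.
Round up to the next whole unit.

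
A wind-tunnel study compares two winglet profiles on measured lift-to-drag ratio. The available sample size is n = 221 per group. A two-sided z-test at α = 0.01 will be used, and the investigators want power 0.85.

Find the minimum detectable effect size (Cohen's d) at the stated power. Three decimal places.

d ≈ 0.344

Need Φ(δ − 2.576) = 0.85, so δ = 2.576 + 1.036 = 3.612.
(Lower-tail contribution to power is negligible for δ > 0.)
δ = d·√(n/2) ⇒ d = δ/√(n/2) = 3.612/√(221/2) = 0.3436.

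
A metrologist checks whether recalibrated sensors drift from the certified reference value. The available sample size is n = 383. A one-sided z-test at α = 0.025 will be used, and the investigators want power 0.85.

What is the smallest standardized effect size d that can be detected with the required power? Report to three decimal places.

d ≈ 0.153

Need Φ(δ − 1.960) = 0.85, so δ = 1.960 + 1.036 = 2.996.
δ = d·√n ⇒ d = δ/√n = 2.996/√383 = 0.1531.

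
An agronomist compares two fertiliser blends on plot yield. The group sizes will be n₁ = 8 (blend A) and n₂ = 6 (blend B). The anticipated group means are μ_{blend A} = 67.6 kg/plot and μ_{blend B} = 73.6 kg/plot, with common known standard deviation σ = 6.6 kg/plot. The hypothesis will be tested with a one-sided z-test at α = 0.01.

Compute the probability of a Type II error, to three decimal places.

β ≈ 0.740

Standardized effect: d = |μ_{blend A} − μ_{blend B}| / σ = |67.6 − 73.6| / 6.6 = 0.9091
Noncentrality parameter: δ = d / √(1/n₁ + 1/n₂) = 0.9091 / √(1/8 + 1/6) = 1.6833
Critical value for a one-sided test at α = 0.01: z_α = 2.326.
Power = P(Z > 2.326 − δ) = Φ(-0.643) = 0.2601.
Type II error: β = 1 − power = 1 − 0.2601 = 0.7399.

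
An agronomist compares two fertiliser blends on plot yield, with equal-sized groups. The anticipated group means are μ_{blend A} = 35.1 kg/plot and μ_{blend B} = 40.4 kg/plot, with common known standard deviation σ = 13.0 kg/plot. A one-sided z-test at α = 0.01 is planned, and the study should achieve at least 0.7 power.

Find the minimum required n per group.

Standardized effect: d = |μ_{blend A} − μ_{blend B}| / σ = |35.1 − 40.4| / 13.0 = 0.4077
For power 0.7 need Φ(δ − z_{0.01}) = 0.7, so δ = z_{0.01} + z_{0.30} = 2.326 + 0.524 = 2.851.
δ = d·√(n/2) ⇒ n = 2(δ/d)² = 2 × (2.851 / 0.4077)² = 97.79.
Rounding up, n = 98 per group.

n = 98 per group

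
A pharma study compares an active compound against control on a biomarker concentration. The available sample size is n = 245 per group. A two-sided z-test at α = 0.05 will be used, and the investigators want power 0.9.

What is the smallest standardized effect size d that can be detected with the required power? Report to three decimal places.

Need Φ(δ − 1.960) = 0.9, so δ = 1.960 + 1.282 = 3.242.
(Lower-tail contribution to power is negligible for δ > 0.)
δ = d·√(n/2) ⇒ d = δ/√(n/2) = 3.242/√(245/2) = 0.2929.

d ≈ 0.293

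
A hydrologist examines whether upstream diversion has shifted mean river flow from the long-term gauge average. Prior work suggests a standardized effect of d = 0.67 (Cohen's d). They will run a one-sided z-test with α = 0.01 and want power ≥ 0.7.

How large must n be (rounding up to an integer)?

n = 19

For power 0.7 need Φ(δ − z_{0.01}) = 0.7, so δ = z_{0.01} + z_{0.30} = 2.326 + 0.524 = 2.851.
δ = d·√n ⇒ n = (δ/d)² = (2.851 / 0.67)² = 18.10.
Rounding up, n = 19.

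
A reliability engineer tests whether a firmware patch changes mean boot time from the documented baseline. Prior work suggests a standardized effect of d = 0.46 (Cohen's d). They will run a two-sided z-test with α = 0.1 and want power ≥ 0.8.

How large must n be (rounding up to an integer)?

n = 30

For power 0.8 need Φ(δ − z_{0.05}) = 0.8, so δ = z_{0.05} + z_{0.20} = 1.645 + 0.842 = 2.486.
(Ignoring the negligible lower-tail rejection probability gives the usual closed-form inversion.)
δ = d·√n ⇒ n = (δ/d)² = (2.486 / 0.46)² = 29.22.
Rounding up, n = 30.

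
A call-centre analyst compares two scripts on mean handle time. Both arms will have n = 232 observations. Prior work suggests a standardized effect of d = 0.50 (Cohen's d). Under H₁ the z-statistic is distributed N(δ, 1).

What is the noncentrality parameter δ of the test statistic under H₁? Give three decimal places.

δ ≈ 5.385

δ = d·√(n/2) = 0.50 × √(232/2) = 5.3852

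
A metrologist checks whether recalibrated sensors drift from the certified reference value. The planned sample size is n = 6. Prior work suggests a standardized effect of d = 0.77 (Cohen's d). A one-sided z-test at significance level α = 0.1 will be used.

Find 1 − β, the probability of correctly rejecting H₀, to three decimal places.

Noncentrality parameter: δ = d·√n = 0.77 × √6 = 1.8861
Critical value for a one-sided test at α = 0.1: z_α = 1.282.
Power = P(Z > 1.282 − δ) = Φ(0.605) = 0.7273.

Power ≈ 0.727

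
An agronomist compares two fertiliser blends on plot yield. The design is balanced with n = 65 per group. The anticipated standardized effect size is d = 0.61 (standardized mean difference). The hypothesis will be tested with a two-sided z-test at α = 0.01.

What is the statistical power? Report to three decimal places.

Power ≈ 0.816

Noncentrality parameter: δ = d·√(n/2) = 0.61 × √(65/2) = 3.4775
Critical value for a two-sided test at α = 0.01: z_{α/2} = 2.576.
Power = Φ(δ − 2.576) + Φ(−δ − 2.576) = Φ(0.902) + Φ(-6.053) = 0.8164 + 0.0000 = 0.8164.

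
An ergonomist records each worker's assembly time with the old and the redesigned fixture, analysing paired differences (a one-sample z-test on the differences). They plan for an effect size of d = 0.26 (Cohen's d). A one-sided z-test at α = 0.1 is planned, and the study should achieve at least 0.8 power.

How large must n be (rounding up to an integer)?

n = 67

For power 0.8 need Φ(δ − z_{0.1}) = 0.8, so δ = z_{0.1} + z_{0.20} = 1.282 + 0.842 = 2.123.
δ = d·√n ⇒ n = (δ/d)² = (2.123 / 0.26)² = 66.68.
Rounding up, n = 67.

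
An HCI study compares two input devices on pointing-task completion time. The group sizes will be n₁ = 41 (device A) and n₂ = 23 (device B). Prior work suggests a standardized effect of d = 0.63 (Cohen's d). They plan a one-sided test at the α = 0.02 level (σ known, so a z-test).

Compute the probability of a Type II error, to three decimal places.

Noncentrality parameter: δ = d / √(1/n₁ + 1/n₂) = 0.63 / √(1/41 + 1/23) = 2.4183
One-sided α = 0.02 → critical value z_{0.02} = 2.054.
Power = Φ(δ − 2.054) = Φ(0.365) = 0.6423.
Type II error: β = 1 − power = 1 − 0.6423 = 0.3577.

β ≈ 0.358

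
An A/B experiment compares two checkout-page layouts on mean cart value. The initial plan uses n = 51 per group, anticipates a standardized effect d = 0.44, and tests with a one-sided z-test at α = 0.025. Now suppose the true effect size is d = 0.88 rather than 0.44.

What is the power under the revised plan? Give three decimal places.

Power ≈ 0.994

With d = 0.88: δ = d·√(n/2) = 0.88 × √(51/2) = 4.4438. Critical value z_{0.025} = 1.960.
Revised power = Φ(δ − 1.960) = Φ(2.484) = 0.9935.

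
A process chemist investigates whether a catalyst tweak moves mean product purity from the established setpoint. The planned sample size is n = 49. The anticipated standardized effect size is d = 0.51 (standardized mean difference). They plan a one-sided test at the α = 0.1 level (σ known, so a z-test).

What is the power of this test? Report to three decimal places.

Power ≈ 0.989

Noncentrality parameter: δ = d·√n = 0.51 × √49 = 3.5700
Critical value for a one-sided test at α = 0.1: z_α = 1.282.
Power = Φ(δ − 1.282) = Φ(2.288) = 0.9889.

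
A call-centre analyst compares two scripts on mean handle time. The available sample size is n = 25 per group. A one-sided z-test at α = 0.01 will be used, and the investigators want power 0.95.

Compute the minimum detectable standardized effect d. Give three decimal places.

d ≈ 1.123

Need Φ(δ − 2.326) = 0.95, so δ = 2.326 + 1.645 = 3.971.
δ = d·√(n/2) ⇒ d = δ/√(n/2) = 3.971/√(25/2) = 1.1232.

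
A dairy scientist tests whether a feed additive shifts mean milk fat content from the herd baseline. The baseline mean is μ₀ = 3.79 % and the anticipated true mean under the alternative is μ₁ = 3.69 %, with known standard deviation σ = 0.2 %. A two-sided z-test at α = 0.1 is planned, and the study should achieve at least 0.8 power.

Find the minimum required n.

n = 25

Standardized effect: d = |μ₁ − μ₀| / σ = |3.69 − 3.79| / 0.2 = 0.5000
Set Φ(δ − 1.645) = 0.8; then δ − 1.645 = Φ⁻¹(0.8) = 0.842, giving δ = 2.486.
(Ignoring the negligible lower-tail rejection probability gives the usual closed-form inversion.)
δ = d·√n ⇒ n = (δ/d)² = (2.486 / 0.5000)² = 24.73.
Round up to the next whole unit.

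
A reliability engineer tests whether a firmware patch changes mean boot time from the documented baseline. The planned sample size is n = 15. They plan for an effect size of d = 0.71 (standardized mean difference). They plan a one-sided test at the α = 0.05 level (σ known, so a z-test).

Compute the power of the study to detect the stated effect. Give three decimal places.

Noncentrality parameter: δ = d·√n = 0.71 × √15 = 2.7498
Critical value for a one-sided test at α = 0.05: z_α = 1.645.
Power = Φ(δ − 1.645) = Φ(1.105) = 0.8654.

Power ≈ 0.865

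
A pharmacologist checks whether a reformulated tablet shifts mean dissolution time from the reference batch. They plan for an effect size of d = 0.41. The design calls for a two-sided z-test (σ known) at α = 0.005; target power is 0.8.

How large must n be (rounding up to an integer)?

n = 80

Set Φ(δ − 2.807) = 0.8; then δ − 2.807 = Φ⁻¹(0.8) = 0.842, giving δ = 3.649.
(Ignoring the negligible lower-tail rejection probability gives the usual closed-form inversion.)
δ = d·√n ⇒ n = (δ/d)² = (3.649 / 0.41)² = 79.20.
Rounding up, n = 80.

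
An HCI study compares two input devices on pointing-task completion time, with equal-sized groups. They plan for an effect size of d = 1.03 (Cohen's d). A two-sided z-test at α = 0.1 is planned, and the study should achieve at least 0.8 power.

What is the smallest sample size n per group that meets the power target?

n = 12 per group

For power 0.8 need Φ(δ − z_{0.05}) = 0.8, so δ = z_{0.05} + z_{0.20} = 1.645 + 0.842 = 2.486.
(The Φ(−δ − z_{α/2}) term is vanishingly small for δ > 0 and is dropped in the standard sample-size formula.)
δ = d·√(n/2) ⇒ n = 2(δ/d)² = 2 × (2.486 / 1.03)² = 11.66.
Round up to the next whole unit.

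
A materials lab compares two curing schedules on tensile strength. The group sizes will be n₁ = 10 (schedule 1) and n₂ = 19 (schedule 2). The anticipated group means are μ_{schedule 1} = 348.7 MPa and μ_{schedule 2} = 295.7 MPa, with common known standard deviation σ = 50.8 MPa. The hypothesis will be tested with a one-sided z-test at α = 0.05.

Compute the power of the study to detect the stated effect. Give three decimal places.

Power ≈ 0.847

Standardized effect: d = |μ_{schedule 1} − μ_{schedule 2}| / σ = |348.7 − 295.7| / 50.8 = 1.0433
Noncentrality parameter: δ = d / √(1/n₁ + 1/n₂) = 1.0433 / √(1/10 + 1/19) = 2.6705
Critical value for a one-sided test at α = 0.05: z_α = 1.645.
Power = Φ(δ − 1.645) = Φ(1.026) = 0.8475.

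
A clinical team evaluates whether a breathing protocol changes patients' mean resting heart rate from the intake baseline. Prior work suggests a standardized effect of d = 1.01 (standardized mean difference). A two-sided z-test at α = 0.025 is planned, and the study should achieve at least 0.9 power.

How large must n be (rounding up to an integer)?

n = 13

Set Φ(δ − 2.241) = 0.9; then δ − 2.241 = Φ⁻¹(0.9) = 1.282, giving δ = 3.523.
(For δ > 0 the lower-tail rejection region contributes negligibly to power, so the one-term inversion is standard.)
δ = d·√n ⇒ n = (δ/d)² = (3.523 / 1.01)² = 12.17.
Round up to the next whole unit.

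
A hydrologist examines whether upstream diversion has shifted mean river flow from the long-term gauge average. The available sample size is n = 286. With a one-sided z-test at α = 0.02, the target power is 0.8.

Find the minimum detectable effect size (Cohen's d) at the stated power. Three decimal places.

Required noncentrality: δ = z_{0.02} + z_{0.20} = 2.054 + 0.842 = 2.895.
δ = d·√n ⇒ d = δ/√n = 2.895/√286 = 0.1712.

d ≈ 0.171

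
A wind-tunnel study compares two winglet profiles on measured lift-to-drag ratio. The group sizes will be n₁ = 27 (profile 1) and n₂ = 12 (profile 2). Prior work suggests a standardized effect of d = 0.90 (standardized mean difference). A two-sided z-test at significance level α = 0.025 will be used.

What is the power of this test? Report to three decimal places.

Noncentrality parameter: δ = d / √(1/n₁ + 1/n₂) = 0.90 / √(1/27 + 1/12) = 2.5941
Two-sided α = 0.025 → critical value z_{0.0125} = 2.241.
Power = Φ(δ − 2.241) + Φ(−δ − 2.241) = Φ(0.353) + Φ(-4.835) = 0.6378 + 0.0000 = 0.6378.

Power ≈ 0.638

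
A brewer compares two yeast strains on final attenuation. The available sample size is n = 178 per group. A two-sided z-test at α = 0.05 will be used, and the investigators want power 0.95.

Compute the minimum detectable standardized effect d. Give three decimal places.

Need Φ(δ − 1.960) = 0.95, so δ = 1.960 + 1.645 = 3.605.
(The second rejection-region term Φ(−δ − z_{α/2}) is negligible and dropped.)
δ = d·√(n/2) ⇒ d = δ/√(n/2) = 3.605/√(178/2) = 0.3821.

d ≈ 0.382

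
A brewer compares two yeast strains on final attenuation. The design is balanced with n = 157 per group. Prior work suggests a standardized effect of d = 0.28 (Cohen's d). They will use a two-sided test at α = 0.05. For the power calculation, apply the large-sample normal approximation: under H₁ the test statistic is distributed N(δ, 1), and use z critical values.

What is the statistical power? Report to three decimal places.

Power ≈ 0.699

Noncentrality parameter: λ = d·√(n/2) = 0.28 × √(157/2) = 2.4808
Critical value for a two-sided test at α = 0.05: z_{α/2} = 1.960.
Power = Φ(λ − 1.960) + Φ(−λ − 1.960) = Φ(0.521) + Φ(-4.441) = 0.6988 + 0.0000 = 0.6988.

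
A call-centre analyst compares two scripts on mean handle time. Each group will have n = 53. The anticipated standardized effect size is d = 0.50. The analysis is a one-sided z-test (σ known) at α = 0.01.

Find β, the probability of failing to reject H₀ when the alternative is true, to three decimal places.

β ≈ 0.402

Noncentrality parameter: δ = d·√(n/2) = 0.50 × √(53/2) = 2.5739
Critical value for a one-sided test at α = 0.01: z_α = 2.326.
Power = P(Z > 2.326 − δ) = Φ(0.248) = 0.5978.
Type II error: β = 1 − power = 1 − 0.5978 = 0.4022.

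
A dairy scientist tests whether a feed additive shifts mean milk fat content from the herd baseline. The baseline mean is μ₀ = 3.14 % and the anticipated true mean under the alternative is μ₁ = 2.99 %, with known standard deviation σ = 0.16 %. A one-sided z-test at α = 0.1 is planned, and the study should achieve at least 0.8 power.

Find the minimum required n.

Standardized effect: d = |μ₁ − μ₀| / σ = |2.99 − 3.14| / 0.16 = 0.9375
Set Φ(δ − 1.282) = 0.8; then δ − 1.282 = Φ⁻¹(0.8) = 0.842, giving δ = 2.123.
δ = d·√n ⇒ n = (δ/d)² = (2.123 / 0.9375)² = 5.13.
Round up to the next whole unit.

n = 6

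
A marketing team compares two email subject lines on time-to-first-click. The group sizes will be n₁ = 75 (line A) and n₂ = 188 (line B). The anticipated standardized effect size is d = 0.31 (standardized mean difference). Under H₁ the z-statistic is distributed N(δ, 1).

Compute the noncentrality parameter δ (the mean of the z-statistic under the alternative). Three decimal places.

The noncentrality parameter scales effect size by the design's sample-size factor: δ = d / √(1/n₁ + 1/n₂) = 0.31 / √(1/75 + 1/188) = 2.2698

δ ≈ 2.270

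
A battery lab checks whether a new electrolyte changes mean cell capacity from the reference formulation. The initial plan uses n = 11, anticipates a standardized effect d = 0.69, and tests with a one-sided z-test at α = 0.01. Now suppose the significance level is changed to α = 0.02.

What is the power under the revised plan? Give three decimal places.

δ = d·√n = 0.69 × √11 = 2.2885 (unchanged). New critical value: z_{0.02} = 2.054.
Revised power = P(Z > 2.054 − δ) = Φ(0.235) = 0.5928.

Power ≈ 0.593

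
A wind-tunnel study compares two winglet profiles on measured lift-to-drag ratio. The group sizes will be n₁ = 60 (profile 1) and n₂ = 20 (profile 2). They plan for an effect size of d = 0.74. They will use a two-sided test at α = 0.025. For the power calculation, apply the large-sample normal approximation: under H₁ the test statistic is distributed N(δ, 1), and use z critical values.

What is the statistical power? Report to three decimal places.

Power ≈ 0.734

Noncentrality parameter: λ = d / √(1/n₁ + 1/n₂) = 0.74 / √(1/60 + 1/20) = 2.8660
Two-sided α = 0.025 → critical value z_{0.0125} = 2.241.
Power = Φ(λ − 2.241) + Φ(−λ − 2.241) = Φ(0.625) + Φ(-5.107) = 0.7339 + 0.0000 = 0.7339.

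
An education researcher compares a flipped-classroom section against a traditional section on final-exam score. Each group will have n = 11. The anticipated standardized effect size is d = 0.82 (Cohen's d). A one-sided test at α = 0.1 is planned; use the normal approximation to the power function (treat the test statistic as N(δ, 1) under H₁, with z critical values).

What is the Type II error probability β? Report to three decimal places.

β ≈ 0.261

Noncentrality parameter: δ = d·√(n/2) = 0.82 × √(11/2) = 1.9231
One-sided α = 0.1 → critical value z_{0.1} = 1.282.
Power = Φ(δ − 1.282) = Φ(0.642) = 0.7394.
Type II error: β = 1 − power = 1 − 0.7394 = 0.2606.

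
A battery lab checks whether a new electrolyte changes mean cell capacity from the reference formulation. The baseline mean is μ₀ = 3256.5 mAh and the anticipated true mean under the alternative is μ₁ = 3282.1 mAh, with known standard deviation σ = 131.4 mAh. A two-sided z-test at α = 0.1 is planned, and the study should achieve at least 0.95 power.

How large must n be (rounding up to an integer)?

Standardized effect: d = |μ₁ − μ₀| / σ = |3282.1 − 3256.5| / 131.4 = 0.1948
Set Φ(δ − 1.645) = 0.95; then δ − 1.645 = Φ⁻¹(0.95) = 1.645, giving δ = 3.290.
(The Φ(−δ − z_{α/2}) term is vanishingly small for δ > 0 and is dropped in the standard sample-size formula.)
δ = d·√n ⇒ n = (δ/d)² = (3.290 / 0.1948)² = 285.12.
Round up to the next whole unit.

n = 286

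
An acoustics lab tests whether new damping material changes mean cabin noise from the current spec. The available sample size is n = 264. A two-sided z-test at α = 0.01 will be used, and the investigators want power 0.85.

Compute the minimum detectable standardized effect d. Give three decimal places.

Required noncentrality: δ = z_{0.005} + z_{0.15} = 2.576 + 1.036 = 3.612.
(The second rejection-region term Φ(−δ − z_{α/2}) is negligible and dropped.)
δ = d·√n ⇒ d = δ/√n = 3.612/√264 = 0.2223.

d ≈ 0.222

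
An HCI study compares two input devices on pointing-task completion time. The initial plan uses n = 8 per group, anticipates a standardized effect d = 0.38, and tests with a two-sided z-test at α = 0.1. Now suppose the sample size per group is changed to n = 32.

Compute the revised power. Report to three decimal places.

Power ≈ 0.451

With n = 32 per group: δ = d·√(n/2) = 0.38 × √(32/2) = 1.5200. Critical value z_{0.05} = 1.645.
Revised power = Φ(δ − 1.645) + Φ(−δ − 1.645) = Φ(-0.125) + Φ(-3.165) = 0.4503 + 0.0008 = 0.4511.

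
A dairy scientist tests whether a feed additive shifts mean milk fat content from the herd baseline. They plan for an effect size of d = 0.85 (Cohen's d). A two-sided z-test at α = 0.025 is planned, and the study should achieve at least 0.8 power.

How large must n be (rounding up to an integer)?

Set Φ(δ − 2.241) = 0.8; then δ − 2.241 = Φ⁻¹(0.8) = 0.842, giving δ = 3.083.
(Ignoring the negligible lower-tail rejection probability gives the usual closed-form inversion.)
δ = d·√n ⇒ n = (δ/d)² = (3.083 / 0.85)² = 13.16.
Rounding up, n = 14.

n = 14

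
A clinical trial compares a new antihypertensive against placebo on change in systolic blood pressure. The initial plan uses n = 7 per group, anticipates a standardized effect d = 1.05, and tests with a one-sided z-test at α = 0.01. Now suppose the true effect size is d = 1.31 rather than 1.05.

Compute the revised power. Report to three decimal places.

Power ≈ 0.550

With d = 1.31: δ = d·√(n/2) = 1.31 × √(7/2) = 2.4508. Critical value z_{0.01} = 2.326.
Revised power = P(Z > 2.326 − δ) = Φ(0.124) = 0.5495.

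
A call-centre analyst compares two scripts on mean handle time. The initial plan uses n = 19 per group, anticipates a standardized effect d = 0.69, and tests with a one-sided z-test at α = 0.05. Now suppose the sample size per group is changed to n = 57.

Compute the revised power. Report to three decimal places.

Power ≈ 0.979

With n = 57 per group: δ = d·√(n/2) = 0.69 × √(57/2) = 3.6836. Critical value z_{0.05} = 1.645.
Revised power = Φ(δ − 1.645) = Φ(2.039) = 0.9793.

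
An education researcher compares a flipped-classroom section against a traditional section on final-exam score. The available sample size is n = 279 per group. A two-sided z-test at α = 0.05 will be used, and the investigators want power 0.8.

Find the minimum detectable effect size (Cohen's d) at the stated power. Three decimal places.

Need Φ(δ − 1.960) = 0.8, so δ = 1.960 + 0.842 = 2.802.
(The second rejection-region term Φ(−δ − z_{α/2}) is negligible and dropped.)
δ = d·√(n/2) ⇒ d = δ/√(n/2) = 2.802/√(279/2) = 0.2372.

d ≈ 0.237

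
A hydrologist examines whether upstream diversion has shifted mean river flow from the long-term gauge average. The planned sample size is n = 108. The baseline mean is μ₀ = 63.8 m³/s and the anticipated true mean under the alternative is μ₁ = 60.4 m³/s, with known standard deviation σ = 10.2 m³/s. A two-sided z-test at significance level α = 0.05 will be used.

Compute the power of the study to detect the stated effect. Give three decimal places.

Standardized effect: d = |μ₁ − μ₀| / σ = |60.4 − 63.8| / 10.2 = 0.3333
Noncentrality parameter: δ = d·√n = 0.3333 × √108 = 3.4641
Critical value for a two-sided test at α = 0.05: z_{α/2} = 1.960.
Power = Φ(δ − 1.960) + Φ(−δ − 1.960) = Φ(1.504) + Φ(-5.424) = 0.9337 + 0.0000 = 0.9337.

Power ≈ 0.934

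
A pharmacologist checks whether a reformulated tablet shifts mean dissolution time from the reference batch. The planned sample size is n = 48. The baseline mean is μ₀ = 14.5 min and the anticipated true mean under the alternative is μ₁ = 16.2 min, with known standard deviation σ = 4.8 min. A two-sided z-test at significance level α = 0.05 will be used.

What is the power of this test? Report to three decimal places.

Power ≈ 0.689

Standardized effect: d = |μ₁ − μ₀| / σ = |16.2 − 14.5| / 4.8 = 0.3542
Noncentrality parameter: δ = d·√n = 0.3542 × √48 = 2.4537
Critical value for a two-sided test at α = 0.05: z_{α/2} = 1.960.
Power = Φ(δ − 1.960) + Φ(−δ − 1.960) = Φ(0.494) + Φ(-4.414) = 0.6893 + 0.0000 = 0.6893.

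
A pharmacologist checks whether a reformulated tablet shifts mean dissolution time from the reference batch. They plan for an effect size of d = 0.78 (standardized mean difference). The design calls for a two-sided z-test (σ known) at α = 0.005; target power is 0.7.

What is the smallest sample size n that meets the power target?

n = 19

For power 0.7 need Φ(δ − z_{0.0025}) = 0.7, so δ = z_{0.0025} + z_{0.30} = 2.807 + 0.524 = 3.331.
(The Φ(−δ − z_{α/2}) term is vanishingly small for δ > 0 and is dropped in the standard sample-size formula.)
δ = d·√n ⇒ n = (δ/d)² = (3.331 / 0.78)² = 18.24.
Round up to the next whole unit.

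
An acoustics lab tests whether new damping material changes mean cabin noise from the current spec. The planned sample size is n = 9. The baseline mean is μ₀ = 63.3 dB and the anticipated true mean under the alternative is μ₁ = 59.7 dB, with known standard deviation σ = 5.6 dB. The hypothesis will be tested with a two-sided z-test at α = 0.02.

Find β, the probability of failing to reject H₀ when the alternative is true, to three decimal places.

β ≈ 0.655

Standardized effect: d = |μ₁ − μ₀| / σ = |59.7 − 63.3| / 5.6 = 0.6429
Noncentrality parameter: δ = d·√n = 0.6429 × √9 = 1.9286
Two-sided α = 0.02 → critical value z_{0.01} = 2.326.
Power = Φ(δ − 2.326) + Φ(−δ − 2.326) = Φ(-0.398) + Φ(-4.255) = 0.3454 + 0.0000 = 0.3454.
Type II error: β = 1 − power = 1 − 0.3454 = 0.6546.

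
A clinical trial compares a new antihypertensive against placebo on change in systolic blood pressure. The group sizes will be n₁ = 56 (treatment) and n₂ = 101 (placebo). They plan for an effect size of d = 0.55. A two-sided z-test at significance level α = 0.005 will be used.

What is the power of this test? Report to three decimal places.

Power ≈ 0.689

Noncentrality parameter: δ = d / √(1/n₁ + 1/n₂) = 0.55 / √(1/56 + 1/101) = 3.3012
Critical value for a two-sided test at α = 0.005: z_{α/2} = 2.807.
Power = Φ(δ − 2.807) + Φ(−δ − 2.807) = Φ(0.494) + Φ(-6.108) = 0.6894 + 0.0000 = 0.6894.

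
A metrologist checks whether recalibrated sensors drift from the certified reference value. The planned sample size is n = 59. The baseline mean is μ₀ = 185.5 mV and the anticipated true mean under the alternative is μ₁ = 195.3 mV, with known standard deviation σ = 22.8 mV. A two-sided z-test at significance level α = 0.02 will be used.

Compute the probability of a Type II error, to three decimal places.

Standardized effect: d = |μ₁ − μ₀| / σ = |195.3 − 185.5| / 22.8 = 0.4298
Noncentrality parameter: δ = d·√n = 0.4298 × √59 = 3.3015
Two-sided α = 0.02 → critical value z_{0.01} = 2.326.
Power = Φ(δ − 2.326) + Φ(−δ − 2.326) = Φ(0.975) + Φ(-5.628) = 0.8353 + 0.0000 = 0.8353.
Type II error: β = 1 − power = 1 − 0.8353 = 0.1647.

β ≈ 0.165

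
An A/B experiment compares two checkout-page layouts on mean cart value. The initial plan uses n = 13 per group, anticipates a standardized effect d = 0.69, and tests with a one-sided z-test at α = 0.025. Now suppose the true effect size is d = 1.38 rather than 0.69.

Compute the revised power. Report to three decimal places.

With d = 1.38: δ = d·√(n/2) = 1.38 × √(13/2) = 3.5183. Critical value z_{0.025} = 1.960.
Revised power = P(Z > 1.960 − δ) = Φ(1.558) = 0.9404.

Power ≈ 0.940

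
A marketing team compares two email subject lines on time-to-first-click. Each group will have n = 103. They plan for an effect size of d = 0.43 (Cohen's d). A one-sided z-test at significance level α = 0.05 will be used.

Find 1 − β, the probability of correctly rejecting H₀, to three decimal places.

Noncentrality parameter: δ = d·√(n/2) = 0.43 × √(103/2) = 3.0858
Critical value for a one-sided test at α = 0.05: z_α = 1.645.
Power = Φ(δ − 1.645) = Φ(1.441) = 0.9252.

Power ≈ 0.925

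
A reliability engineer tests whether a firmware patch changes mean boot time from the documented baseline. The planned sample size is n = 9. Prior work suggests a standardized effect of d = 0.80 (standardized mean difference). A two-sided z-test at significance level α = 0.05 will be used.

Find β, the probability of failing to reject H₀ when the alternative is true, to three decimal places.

β ≈ 0.330

Noncentrality parameter: δ = d·√n = 0.80 × √9 = 2.4000
Critical value for a two-sided test at α = 0.05: z_{α/2} = 1.960.
Power = Φ(δ − 1.960) + Φ(−δ − 1.960) = Φ(0.440) + Φ(-4.360) = 0.6700 + 0.0000 = 0.6701.
Type II error: β = 1 − power = 1 − 0.6701 = 0.3299.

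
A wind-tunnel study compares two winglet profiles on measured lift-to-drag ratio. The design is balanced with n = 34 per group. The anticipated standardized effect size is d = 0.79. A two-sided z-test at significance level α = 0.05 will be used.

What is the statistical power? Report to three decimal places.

Noncentrality parameter: δ = d·√(n/2) = 0.79 × √(34/2) = 3.2573
Two-sided α = 0.05 → critical value z_{0.025} = 1.960.
Power = Φ(δ − 1.960) + Φ(−δ − 1.960) = Φ(1.297) + Φ(-5.217) = 0.9027 + 0.0000 = 0.9027.

Power ≈ 0.903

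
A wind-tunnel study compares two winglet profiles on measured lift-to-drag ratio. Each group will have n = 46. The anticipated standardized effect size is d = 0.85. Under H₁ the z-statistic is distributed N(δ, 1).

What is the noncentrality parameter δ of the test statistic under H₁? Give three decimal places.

δ ≈ 4.076

The noncentrality parameter scales effect size by the design's sample-size factor: δ = d·√(n/2) = 0.85 × √(46/2) = 4.0765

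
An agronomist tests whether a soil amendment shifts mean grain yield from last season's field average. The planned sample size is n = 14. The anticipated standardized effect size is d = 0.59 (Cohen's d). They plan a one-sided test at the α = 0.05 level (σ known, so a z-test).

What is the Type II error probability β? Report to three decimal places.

β ≈ 0.287

Noncentrality parameter: δ = d·√n = 0.59 × √14 = 2.2076
One-sided α = 0.05 → critical value z_{0.05} = 1.645.
Power = P(Z > 1.645 − δ) = Φ(0.563) = 0.7132.
Type II error: β = 1 − power = 1 − 0.7132 = 0.2868.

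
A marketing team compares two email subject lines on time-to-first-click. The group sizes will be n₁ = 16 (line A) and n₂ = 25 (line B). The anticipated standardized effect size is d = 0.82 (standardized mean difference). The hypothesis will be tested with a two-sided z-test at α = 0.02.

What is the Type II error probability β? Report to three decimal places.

β ≈ 0.407

Noncentrality parameter: λ = d / √(1/n₁ + 1/n₂) = 0.82 / √(1/16 + 1/25) = 2.5612
Two-sided α = 0.02 → critical value z_{0.01} = 2.326.
Power = Φ(λ − 2.326) + Φ(−λ − 2.326) = Φ(0.235) + Φ(-4.888) = 0.5929 + 0.0000 = 0.5929.
Type II error: β = 1 − power = 1 − 0.5929 = 0.4071.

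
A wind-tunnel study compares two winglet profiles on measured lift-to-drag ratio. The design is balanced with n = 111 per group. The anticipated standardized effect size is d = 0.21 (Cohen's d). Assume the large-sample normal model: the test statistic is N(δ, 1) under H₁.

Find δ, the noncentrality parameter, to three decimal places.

The noncentrality parameter scales effect size by the design's sample-size factor: δ = d·√(n/2) = 0.21 × √(111/2) = 1.5645

δ ≈ 1.564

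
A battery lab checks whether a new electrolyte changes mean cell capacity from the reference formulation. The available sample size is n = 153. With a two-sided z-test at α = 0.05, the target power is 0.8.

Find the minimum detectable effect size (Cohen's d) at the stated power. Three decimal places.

d ≈ 0.226

Required noncentrality: δ = z_{0.025} + z_{0.20} = 1.960 + 0.842 = 2.802.
(Lower-tail contribution to power is negligible for δ > 0.)
δ = d·√n ⇒ d = δ/√n = 2.802/√153 = 0.2265.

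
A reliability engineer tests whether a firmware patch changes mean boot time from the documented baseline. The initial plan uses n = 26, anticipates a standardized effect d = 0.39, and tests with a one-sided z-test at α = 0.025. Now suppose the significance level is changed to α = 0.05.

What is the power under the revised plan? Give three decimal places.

δ = d·√n = 0.39 × √26 = 1.9886 (unchanged). New critical value: z_{0.05} = 1.645.
Revised power = Φ(δ − 1.645) = Φ(0.344) = 0.6345.

Power ≈ 0.634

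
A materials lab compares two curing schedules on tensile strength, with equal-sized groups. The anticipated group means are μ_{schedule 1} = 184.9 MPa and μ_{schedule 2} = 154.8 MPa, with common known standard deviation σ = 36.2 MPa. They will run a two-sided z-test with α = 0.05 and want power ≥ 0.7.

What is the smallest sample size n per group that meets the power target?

Standardized effect: d = |μ_{schedule 1} − μ_{schedule 2}| / σ = |184.9 − 154.8| / 36.2 = 0.8315
For power 0.7 need Φ(δ − z_{0.025}) = 0.7, so δ = z_{0.025} + z_{0.30} = 1.960 + 0.524 = 2.484.
(Ignoring the negligible lower-tail rejection probability gives the usual closed-form inversion.)
δ = d·√(n/2) ⇒ n = 2(δ/d)² = 2 × (2.484 / 0.8315)² = 17.85.
Round up to the next whole unit.

n = 18 per group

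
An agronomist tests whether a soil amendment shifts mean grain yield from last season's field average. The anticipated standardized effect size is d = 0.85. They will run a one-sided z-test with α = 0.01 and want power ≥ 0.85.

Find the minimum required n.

n = 16

Set Φ(δ − 2.326) = 0.85; then δ − 2.326 = Φ⁻¹(0.85) = 1.036, giving δ = 3.363.
δ = d·√n ⇒ n = (δ/d)² = (3.363 / 0.85)² = 15.65.
Rounding up, n = 16.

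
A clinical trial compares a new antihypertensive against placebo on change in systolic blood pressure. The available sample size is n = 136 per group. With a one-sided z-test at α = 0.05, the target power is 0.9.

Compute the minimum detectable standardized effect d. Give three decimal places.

d ≈ 0.355

Need Φ(δ − 1.645) = 0.9, so δ = 1.645 + 1.282 = 2.926.
δ = d·√(n/2) ⇒ d = δ/√(n/2) = 2.926/√(136/2) = 0.3549.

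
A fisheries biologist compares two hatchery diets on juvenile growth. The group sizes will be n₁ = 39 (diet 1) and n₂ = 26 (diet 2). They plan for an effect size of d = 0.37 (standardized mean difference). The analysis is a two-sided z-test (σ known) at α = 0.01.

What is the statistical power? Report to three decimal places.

Noncentrality parameter: δ = d / √(1/n₁ + 1/n₂) = 0.37 / √(1/39 + 1/26) = 1.4614
Critical value for a two-sided test at α = 0.01: z_{α/2} = 2.576.
Power = Φ(δ − 2.576) + Φ(−δ − 2.576) = Φ(-1.114) + Φ(-4.037) = 0.1325 + 0.0000 = 0.1326.

Power ≈ 0.133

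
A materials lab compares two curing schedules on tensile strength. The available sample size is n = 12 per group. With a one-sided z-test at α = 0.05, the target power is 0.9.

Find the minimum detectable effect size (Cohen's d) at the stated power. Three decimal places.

Need Φ(δ − 1.645) = 0.9, so δ = 1.645 + 1.282 = 2.926.
δ = d·√(n/2) ⇒ d = δ/√(n/2) = 2.926/√(12/2) = 1.1947.

d ≈ 1.195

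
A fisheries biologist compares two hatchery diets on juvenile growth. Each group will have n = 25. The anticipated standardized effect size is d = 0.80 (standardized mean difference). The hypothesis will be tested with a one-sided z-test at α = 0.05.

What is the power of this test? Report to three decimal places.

Power ≈ 0.882

Noncentrality parameter: δ = d·√(n/2) = 0.80 × √(25/2) = 2.8284
Critical value for a one-sided test at α = 0.05: z_α = 1.645.
Power = P(Z > 1.645 − δ) = Φ(1.184) = 0.8817.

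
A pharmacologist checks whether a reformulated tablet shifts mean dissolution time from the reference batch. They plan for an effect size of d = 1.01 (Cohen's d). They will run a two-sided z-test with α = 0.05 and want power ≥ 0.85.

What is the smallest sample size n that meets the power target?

n = 9

Set Φ(δ − 1.960) = 0.85; then δ − 1.960 = Φ⁻¹(0.85) = 1.036, giving δ = 2.996.
(The Φ(−δ − z_{α/2}) term is vanishingly small for δ > 0 and is dropped in the standard sample-size formula.)
δ = d·√n ⇒ n = (δ/d)² = (2.996 / 1.01)² = 8.80.
Round up to the next whole unit.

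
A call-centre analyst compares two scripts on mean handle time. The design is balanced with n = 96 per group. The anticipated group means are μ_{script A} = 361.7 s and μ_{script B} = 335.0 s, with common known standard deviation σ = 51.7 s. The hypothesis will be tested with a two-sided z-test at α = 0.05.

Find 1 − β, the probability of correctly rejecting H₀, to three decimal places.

Power ≈ 0.947

Standardized effect: d = |μ_{script A} − μ_{script B}| / σ = |361.7 − 335.0| / 51.7 = 0.5164
Noncentrality parameter: δ = d·√(n/2) = 0.5164 × √(96/2) = 3.5780
Two-sided α = 0.05 → critical value z_{0.025} = 1.960.
Power = Φ(δ − 1.960) + Φ(−δ − 1.960) = Φ(1.618) + Φ(-5.538) = 0.9472 + 0.0000 = 0.9472.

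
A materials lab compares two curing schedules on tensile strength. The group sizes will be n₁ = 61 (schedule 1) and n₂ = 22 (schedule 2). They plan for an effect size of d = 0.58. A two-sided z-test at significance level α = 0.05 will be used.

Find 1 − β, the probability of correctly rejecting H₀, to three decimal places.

Noncentrality parameter: δ = d / √(1/n₁ + 1/n₂) = 0.58 / √(1/61 + 1/22) = 2.3322
Critical value for a two-sided test at α = 0.05: z_{α/2} = 1.960.
Power = Φ(δ − 1.960) + Φ(−δ − 1.960) = Φ(0.372) + Φ(-4.292) = 0.6451 + 0.0000 = 0.6451.

Power ≈ 0.645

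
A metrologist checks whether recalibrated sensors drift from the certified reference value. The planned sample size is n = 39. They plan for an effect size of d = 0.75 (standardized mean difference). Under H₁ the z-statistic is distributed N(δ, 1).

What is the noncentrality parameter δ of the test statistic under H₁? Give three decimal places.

δ ≈ 4.684

δ = d·√n = 0.75 × √39 = 4.6837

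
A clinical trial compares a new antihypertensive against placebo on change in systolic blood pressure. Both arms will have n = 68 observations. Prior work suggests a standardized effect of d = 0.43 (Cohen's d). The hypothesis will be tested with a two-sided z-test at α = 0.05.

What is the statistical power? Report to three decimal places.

Noncentrality parameter: δ = d·√(n/2) = 0.43 × √(68/2) = 2.5073
Critical value for a two-sided test at α = 0.05: z_{α/2} = 1.960.
Power = Φ(δ − 1.960) + Φ(−δ − 1.960) = Φ(0.547) + Φ(-4.467) = 0.7079 + 0.0000 = 0.7079.

Power ≈ 0.708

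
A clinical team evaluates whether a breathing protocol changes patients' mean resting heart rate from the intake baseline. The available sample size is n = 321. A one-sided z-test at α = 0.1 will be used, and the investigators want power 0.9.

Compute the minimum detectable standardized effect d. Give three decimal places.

Required noncentrality: δ = z_{0.1} + z_{0.10} = 1.282 + 1.282 = 2.563.
δ = d·√n ⇒ d = δ/√n = 2.563/√321 = 0.1431.

d ≈ 0.143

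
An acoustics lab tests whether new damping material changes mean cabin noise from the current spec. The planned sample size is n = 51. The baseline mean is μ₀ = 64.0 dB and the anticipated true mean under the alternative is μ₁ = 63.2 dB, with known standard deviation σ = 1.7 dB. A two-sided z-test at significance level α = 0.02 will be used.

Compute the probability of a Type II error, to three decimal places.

β ≈ 0.150

Standardized effect: d = |μ₁ − μ₀| / σ = |63.2 − 64.0| / 1.7 = 0.4706
Noncentrality parameter: δ = d·√n = 0.4706 × √51 = 3.3607
Two-sided α = 0.02 → critical value z_{0.01} = 2.326.
Power = Φ(δ − 2.326) + Φ(−δ − 2.326) = Φ(1.034) + Φ(-5.687) = 0.8495 + 0.0000 = 0.8495.
Type II error: β = 1 − power = 1 − 0.8495 = 0.1505.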